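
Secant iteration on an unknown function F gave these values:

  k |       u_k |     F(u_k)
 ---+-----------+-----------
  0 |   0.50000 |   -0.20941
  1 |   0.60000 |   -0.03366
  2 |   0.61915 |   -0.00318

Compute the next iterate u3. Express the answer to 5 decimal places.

0.62115

u3 = 0.61915 − (-0.00318)·(0.61915 − 0.60000) / (-0.00318 − (-0.03366))
   = 0.61915 − (-0.0000609)/(0.0304800) = 0.6211479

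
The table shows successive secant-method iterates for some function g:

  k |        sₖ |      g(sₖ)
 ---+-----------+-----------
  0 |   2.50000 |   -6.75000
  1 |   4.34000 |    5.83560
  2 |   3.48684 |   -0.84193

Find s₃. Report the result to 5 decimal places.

s₃ = 3.48684 − (-0.84193)·(3.48684 − 4.34000) / (-0.84193 − 5.83560)
   = 3.48684 − (0.7183010)/(-6.6775300) = 3.5944099

3.59441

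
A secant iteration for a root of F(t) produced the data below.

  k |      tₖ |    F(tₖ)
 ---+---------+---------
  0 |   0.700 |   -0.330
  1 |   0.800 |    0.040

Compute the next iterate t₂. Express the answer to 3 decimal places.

t₂ = 0.800 − 0.040·(0.800 − 0.700) / (0.040 − (-0.330))
   = 0.800 − (0.00400)/(0.37000) = 0.78919

0.789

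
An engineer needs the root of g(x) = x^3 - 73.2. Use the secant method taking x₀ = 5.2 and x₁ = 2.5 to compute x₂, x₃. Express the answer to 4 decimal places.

3.7438, 4.4434

g(5.2) = 67.408000, g(2.5) = -57.575000
x₂ = 2.500000 − (-57.575000)·(2.500000 − 5.200000) / (-57.575000 − 67.408000) = 2.500000 − (155.452500)/(-124.983000) = 3.743789
g(3.743789) = -20.727211
x₃ = 3.743789 − (-20.727211)·(3.743789 − 2.500000) / (-20.727211 − (-57.575000)) = 3.743789 − (-25.780281)/(36.847789) = 4.443432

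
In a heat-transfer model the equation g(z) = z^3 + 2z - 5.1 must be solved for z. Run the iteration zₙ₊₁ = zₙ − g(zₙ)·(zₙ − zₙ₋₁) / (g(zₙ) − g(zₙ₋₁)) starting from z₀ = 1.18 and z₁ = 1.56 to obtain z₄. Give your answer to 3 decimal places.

1.342

g(1.18) = -1.09697, g(1.56) = 1.81642
z₂ = 1.56000 − 1.81642·(1.56000 − 1.18000) / (1.81642 − (-1.09697)) = 1.56000 − (0.69024)/(2.91338) = 1.32308
g(1.32308) = -0.13773
z₃ = 1.32308 − (-0.13773)·(1.32308 − 1.56000) / (-0.13773 − 1.81642) = 1.32308 − (0.03263)/(-1.95415) = 1.33978
g(1.33978) = -0.01553
z₄ = 1.33978 − (-0.01553)·(1.33978 − 1.32308) / (-0.01553 − (-0.13773)) = 1.33978 − (-0.00026)/(0.12220) = 1.34190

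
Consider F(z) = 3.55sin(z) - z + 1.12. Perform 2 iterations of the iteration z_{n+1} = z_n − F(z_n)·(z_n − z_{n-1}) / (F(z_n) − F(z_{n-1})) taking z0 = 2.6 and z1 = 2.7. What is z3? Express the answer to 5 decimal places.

2.68504

F(2.6) = 0.3500299, F(2.7) = -0.0628014
z2 = 2.7000000 − (-0.0628014)·(2.7000000 − 2.6000000) / (-0.0628014 − 0.3500299) = 2.7000000 − (-0.0062801)/(-0.4128313) = 2.6847876
F(2.6847876) = 0.0010569
z3 = 2.6847876 − 0.0010569·(2.6847876 − 2.7000000) / (0.0010569 − (-0.0628014)) = 2.6847876 − (-0.0000161)/(0.0638584) = 2.6850394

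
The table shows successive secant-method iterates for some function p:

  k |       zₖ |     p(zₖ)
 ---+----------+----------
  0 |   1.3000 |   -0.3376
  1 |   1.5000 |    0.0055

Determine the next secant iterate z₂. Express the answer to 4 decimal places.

1.4968

z₂ = 1.5000 − 0.0055·(1.5000 − 1.3000) / (0.0055 − (-0.3376))
   = 1.5000 − (0.001100)/(0.343100) = 1.496794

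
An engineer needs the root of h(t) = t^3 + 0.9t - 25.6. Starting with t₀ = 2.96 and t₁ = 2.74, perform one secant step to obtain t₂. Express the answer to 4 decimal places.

h(2.96) = 2.998336, h(2.74) = -2.563176
t₂ = 2.740000 − (-2.563176)·(2.740000 − 2.960000) / (-2.563176 − 2.998336) = 2.740000 − (0.563899)/(-5.561512) = 2.841393

2.8414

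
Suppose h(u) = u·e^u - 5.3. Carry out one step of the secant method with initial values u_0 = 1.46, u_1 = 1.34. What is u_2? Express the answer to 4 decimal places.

1.3587

h(1.46) = 0.986701, h(1.34) = -0.182482
u_2 = 1.340000 − (-0.182482)·(1.340000 − 1.460000) / (-0.182482 − 0.986701) = 1.340000 − (0.021898)/(-1.169183) = 1.358729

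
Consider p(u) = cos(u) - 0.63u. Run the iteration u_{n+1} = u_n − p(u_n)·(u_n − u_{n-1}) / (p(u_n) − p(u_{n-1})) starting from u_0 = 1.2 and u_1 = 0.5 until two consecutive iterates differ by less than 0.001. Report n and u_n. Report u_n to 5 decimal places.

n = 5, u_n = 0.93832

p(1.2) = -0.3936422, p(0.5) = 0.5625826
u_2 = 0.5000000 − 0.5625826·(-0.7000000)/(0.9562248) = 0.9118360;  |Δ| = 0.4118360
p(0.9118360) = 0.0378385
u_3 = 0.9118360 − 0.0378385·(0.4118360)/(-0.5247440) = 0.9415329;  |Δ| = 0.0296969
p(0.9415329) = -0.0046163
u_4 = 0.9415329 − (-0.0046163)·(0.0296969)/(-0.0424548) = 0.9383038;  |Δ| = 0.0032291
p(0.9383038) = 0.0000255
u_5 = 0.9383038 − 0.0000255·(-0.0032291)/(0.0046418) = 0.9383216;  |Δ| = 0.0000178
|u_5 − u_4| = 0.0000178 < 0.001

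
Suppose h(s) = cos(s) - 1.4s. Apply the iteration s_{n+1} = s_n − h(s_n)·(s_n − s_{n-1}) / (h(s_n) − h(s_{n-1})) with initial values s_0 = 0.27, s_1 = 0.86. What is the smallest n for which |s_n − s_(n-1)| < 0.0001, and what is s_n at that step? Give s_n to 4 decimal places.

n = 5, s_n = 0.5925

h(0.27) = 0.585771, h(0.86) = -0.551563
s_2 = 0.860000 − (-0.551563)·(0.590000)/(-1.137333) = 0.573873;  |Δ| = 0.286127
h(0.573873) = 0.036383
s_3 = 0.573873 − 0.036383·(-0.286127)/(0.587945) = 0.591579;  |Δ| = 0.017706
h(0.591579) = 0.001851
s_4 = 0.591579 − 0.001851·(0.017706)/(-0.034532) = 0.592528;  |Δ| = 0.000949
h(0.592528) = -0.000007
s_5 = 0.592528 − (-0.000007)·(0.000949)/(-0.001858) = 0.592524;  |Δ| = 0.000004
|s_5 − s_4| = 0.000004 < 0.0001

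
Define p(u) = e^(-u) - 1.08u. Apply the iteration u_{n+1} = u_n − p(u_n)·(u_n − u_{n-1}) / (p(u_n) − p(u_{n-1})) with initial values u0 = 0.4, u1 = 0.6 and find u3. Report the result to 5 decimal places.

p(0.4) = 0.2383200, p(0.6) = -0.0991884
u2 = 0.6000000 − (-0.0991884)·(0.6000000 − 0.4000000) / (-0.0991884 − 0.2383200) = 0.6000000 − (-0.0198377)/(-0.3375084) = 0.5412232
p(0.5412232) = -0.0024851
u3 = 0.5412232 − (-0.0024851)·(0.5412232 − 0.6000000) / (-0.0024851 − (-0.0991884)) = 0.5412232 − (0.0001461)/(0.0967032) = 0.5397127

0.53971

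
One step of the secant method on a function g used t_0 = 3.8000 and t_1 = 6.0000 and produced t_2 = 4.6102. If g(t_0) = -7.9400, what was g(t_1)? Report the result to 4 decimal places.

13.6201

The secant line through (3.8000, -7.9400) and (6.0000, g(t_1)) crosses zero at t_2 = 4.6102.
So (3.8000, -7.9400), (6.0000, g(t_1)), (4.6102, 0) are collinear:
g(t_1) = -7.9400 · (6.0000 − 4.6102) / (3.8000 − 4.6102) = -7.9400 · (1.389800)/(-0.810200) = 13.620109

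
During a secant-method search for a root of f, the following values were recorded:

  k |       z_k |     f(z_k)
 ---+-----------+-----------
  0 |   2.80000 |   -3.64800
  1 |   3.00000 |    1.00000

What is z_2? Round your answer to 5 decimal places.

2.95697

z_2 = 3.00000 − 1.00000·(3.00000 − 2.80000) / (1.00000 − (-3.64800))
   = 3.00000 − (0.2000000)/(4.6480000) = 2.9569707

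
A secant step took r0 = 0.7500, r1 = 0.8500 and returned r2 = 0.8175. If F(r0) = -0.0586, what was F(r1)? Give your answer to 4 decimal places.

The secant line through (0.7500, -0.0586) and (0.8500, F(r1)) crosses zero at r2 = 0.8175.
So (0.7500, -0.0586), (0.8500, F(r1)), (0.8175, 0) are collinear:
F(r1) = -0.0586 · (0.8500 − 0.8175) / (0.7500 − 0.8175) = -0.0586 · (0.032500)/(-0.067500) = 0.028215

0.0282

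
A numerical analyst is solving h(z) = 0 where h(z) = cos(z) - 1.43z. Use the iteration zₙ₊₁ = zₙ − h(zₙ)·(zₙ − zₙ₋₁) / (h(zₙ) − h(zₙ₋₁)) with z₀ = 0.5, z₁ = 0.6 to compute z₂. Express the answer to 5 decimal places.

0.58327

h(0.5) = 0.1625826, h(0.6) = -0.0326644
z₂ = 0.6000000 − (-0.0326644)·(0.6000000 − 0.5000000) / (-0.0326644 − 0.1625826) = 0.6000000 − (-0.0032664)/(-0.1952469) = 0.5832702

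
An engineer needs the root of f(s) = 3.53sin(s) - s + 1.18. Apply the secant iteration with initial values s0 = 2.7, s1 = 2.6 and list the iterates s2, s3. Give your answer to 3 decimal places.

2.697, 2.697

f(2.7) = -0.01135, f(2.6) = 0.39972
s2 = 2.60000 − 0.39972·(2.60000 − 2.70000) / (0.39972 − (-0.01135)) = 2.60000 − (-0.03997)/(0.41107) = 2.69724
f(2.69724) = 0.00022
s3 = 2.69724 − 0.00022·(2.69724 − 2.60000) / (0.00022 − 0.39972) = 2.69724 − (0.00002)/(-0.39950) = 2.69729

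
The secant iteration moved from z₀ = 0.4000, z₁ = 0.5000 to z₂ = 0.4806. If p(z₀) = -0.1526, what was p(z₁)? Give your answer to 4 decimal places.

The secant line through (0.4000, -0.1526) and (0.5000, p(z₁)) crosses zero at z₂ = 0.4806.
So (0.4000, -0.1526), (0.5000, p(z₁)), (0.4806, 0) are collinear:
p(z₁) = -0.1526 · (0.5000 − 0.4806) / (0.4000 − 0.4806) = -0.1526 · (0.019400)/(-0.080600) = 0.036730

0.0367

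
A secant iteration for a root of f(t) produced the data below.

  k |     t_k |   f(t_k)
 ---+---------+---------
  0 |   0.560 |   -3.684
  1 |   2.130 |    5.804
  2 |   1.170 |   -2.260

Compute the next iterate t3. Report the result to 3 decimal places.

t3 = 1.170 − (-2.260)·(1.170 − 2.130) / (-2.260 − 5.804)
   = 1.170 − (2.16960)/(-8.06400) = 1.43905

1.439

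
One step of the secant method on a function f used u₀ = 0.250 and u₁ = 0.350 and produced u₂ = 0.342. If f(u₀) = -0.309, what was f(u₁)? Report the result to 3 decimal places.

The secant line through (0.250, -0.309) and (0.350, f(u₁)) crosses zero at u₂ = 0.342.
So (0.250, -0.309), (0.350, f(u₁)), (0.342, 0) are collinear:
f(u₁) = -0.309 · (0.350 − 0.342) / (0.250 − 0.342) = -0.309 · (0.00800)/(-0.09200) = 0.02687

0.027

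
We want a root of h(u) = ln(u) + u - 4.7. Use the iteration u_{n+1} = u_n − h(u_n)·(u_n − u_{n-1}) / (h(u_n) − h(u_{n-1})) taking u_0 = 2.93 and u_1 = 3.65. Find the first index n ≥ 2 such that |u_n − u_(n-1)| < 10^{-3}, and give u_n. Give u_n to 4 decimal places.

h(2.93) = -0.694998, h(3.65) = 0.244727
u_2 = 3.650000 − 0.244727·(0.720000)/(0.939725) = 3.462494;  |Δ| = 0.187506
h(3.462494) = 0.004484
u_3 = 3.462494 − 0.004484·(-0.187506)/(-0.240243) = 3.458995;  |Δ| = 0.003500
h(3.458995) = -0.000027
u_4 = 3.458995 − (-0.000027)·(-0.003500)/(-0.004511) = 3.459016;  |Δ| = 0.000021
|u_4 − u_3| = 0.000021 < 10^{-3}

n = 4, u_n = 3.4590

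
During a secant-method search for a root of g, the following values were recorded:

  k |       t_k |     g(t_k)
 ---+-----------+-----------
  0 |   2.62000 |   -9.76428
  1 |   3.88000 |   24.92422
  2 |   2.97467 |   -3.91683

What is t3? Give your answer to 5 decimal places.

3.09762

t3 = 2.97467 − (-3.91683)·(2.97467 − 3.88000) / (-3.91683 − 24.92422)
   = 2.97467 − (3.5460237)/(-28.8410500) = 3.0976206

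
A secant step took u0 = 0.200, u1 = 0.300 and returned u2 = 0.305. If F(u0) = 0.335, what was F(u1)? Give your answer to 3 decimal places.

The secant line through (0.200, 0.335) and (0.300, F(u1)) crosses zero at u2 = 0.305.
So (0.200, 0.335), (0.300, F(u1)), (0.305, 0) are collinear:
F(u1) = 0.335 · (0.300 − 0.305) / (0.200 − 0.305) = 0.335 · (-0.00500)/(-0.10500) = 0.01595

0.016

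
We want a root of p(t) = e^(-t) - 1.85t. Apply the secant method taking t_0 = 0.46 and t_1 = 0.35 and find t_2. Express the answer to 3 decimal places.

p(0.46) = -0.21972, p(0.35) = 0.05719
t_2 = 0.35000 − 0.05719·(0.35000 − 0.46000) / (0.05719 − (-0.21972)) = 0.35000 − (-0.00629)/(0.27690) = 0.37272

0.373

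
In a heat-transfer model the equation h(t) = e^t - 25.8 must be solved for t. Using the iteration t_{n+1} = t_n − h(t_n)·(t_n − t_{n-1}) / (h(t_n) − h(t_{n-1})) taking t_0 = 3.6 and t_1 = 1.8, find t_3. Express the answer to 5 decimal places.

h(3.6) = 10.7982344, h(1.8) = -19.7503525
t_2 = 1.8000000 − (-19.7503525)·(1.8000000 − 3.6000000) / (-19.7503525 − 10.7982344) = 1.8000000 − (35.5506346)/(-30.5485870) = 2.9637407
h(2.9637407) = -6.4297048
t_3 = 2.9637407 − (-6.4297048)·(2.9637407 − 1.8000000) / (-6.4297048 − (-19.7503525)) = 2.9637407 − (-7.4825093)/(13.3206478) = 3.5254633

3.52546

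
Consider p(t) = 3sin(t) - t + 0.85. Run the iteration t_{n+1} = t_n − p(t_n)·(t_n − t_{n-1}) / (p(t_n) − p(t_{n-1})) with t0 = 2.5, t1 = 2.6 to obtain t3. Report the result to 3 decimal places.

p(2.5) = 0.14542, p(2.6) = -0.20350
t2 = 2.60000 − (-0.20350)·(2.60000 − 2.50000) / (-0.20350 − 0.14542) = 2.60000 − (-0.02035)/(-0.34891) = 2.54168
p(2.54168) = 0.00204
t3 = 2.54168 − 0.00204·(2.54168 − 2.60000) / (0.00204 − (-0.20350)) = 2.54168 − (-0.00012)/(0.20554) = 2.54226

2.542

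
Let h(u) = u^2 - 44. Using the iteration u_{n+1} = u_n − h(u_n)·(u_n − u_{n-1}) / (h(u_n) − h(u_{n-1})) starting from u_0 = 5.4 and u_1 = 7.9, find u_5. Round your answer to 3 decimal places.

6.633

h(5.4) = -14.84000, h(7.9) = 18.41000
u_2 = 7.90000 − 18.41000·(7.90000 − 5.40000) / (18.41000 − (-14.84000)) = 7.90000 − (46.02500)/(33.25000) = 6.51579
h(6.51579) = -1.54449
u_3 = 6.51579 − (-1.54449)·(6.51579 − 7.90000) / (-1.54449 − 18.41000) = 6.51579 − (2.13790)/(-19.95449) = 6.62293
h(6.62293) = -0.13682
u_4 = 6.62293 − (-0.13682)·(6.62293 − 6.51579) / (-0.13682 − (-1.54449)) = 6.62293 − (-0.01466)/(1.40766) = 6.63334
h(6.63334) = 0.00122
u_5 = 6.63334 − 0.00122·(6.63334 − 6.62293) / (0.00122 − (-0.13682)) = 6.63334 − (0.00001)/(0.13805) = 6.63325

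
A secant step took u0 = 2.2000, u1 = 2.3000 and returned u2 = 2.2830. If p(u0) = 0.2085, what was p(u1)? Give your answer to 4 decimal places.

The secant line through (2.2000, 0.2085) and (2.3000, p(u1)) crosses zero at u2 = 2.2830.
So (2.2000, 0.2085), (2.3000, p(u1)), (2.2830, 0) are collinear:
p(u1) = 0.2085 · (2.3000 − 2.2830) / (2.2000 − 2.2830) = 0.2085 · (0.017000)/(-0.083000) = -0.042705

-0.0427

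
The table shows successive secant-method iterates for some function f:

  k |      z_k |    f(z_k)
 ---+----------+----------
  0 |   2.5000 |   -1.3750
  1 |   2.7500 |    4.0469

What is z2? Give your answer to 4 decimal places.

z2 = 2.7500 − 4.0469·(2.7500 − 2.5000) / (4.0469 − (-1.3750))
   = 2.7500 − (1.011725)/(5.421900) = 2.563400

2.5634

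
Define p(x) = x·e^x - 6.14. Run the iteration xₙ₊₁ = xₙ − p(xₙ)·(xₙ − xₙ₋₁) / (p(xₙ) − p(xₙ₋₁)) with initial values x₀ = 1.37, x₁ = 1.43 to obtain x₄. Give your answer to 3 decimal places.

p(1.37) = -0.74857, p(1.43) = -0.16446
x₂ = 1.43000 − (-0.16446)·(1.43000 − 1.37000) / (-0.16446 − (-0.74857)) = 1.43000 − (-0.00987)/(0.58411) = 1.44689
p(1.44689) = 0.00914
x₃ = 1.44689 − 0.00914·(1.44689 − 1.43000) / (0.00914 − (-0.16446)) = 1.44689 − (0.00015)/(0.17360) = 1.44600
p(1.44600) = -0.00010
x₄ = 1.44600 − (-0.00010)·(1.44600 − 1.44689) / (-0.00010 − 0.00914) = 1.44600 − (0.00000)/(-0.00924) = 1.44601

1.446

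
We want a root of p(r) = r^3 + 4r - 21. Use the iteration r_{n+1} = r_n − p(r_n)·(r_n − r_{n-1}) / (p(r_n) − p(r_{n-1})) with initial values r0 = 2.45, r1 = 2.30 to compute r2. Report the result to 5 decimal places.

2.28246

p(2.45) = 3.5061250, p(2.30) = 0.3670000
r2 = 2.3000000 − 0.3670000·(2.3000000 − 2.4500000) / (0.3670000 − 3.5061250) = 2.3000000 − (-0.0550500)/(-3.1391250) = 2.2824633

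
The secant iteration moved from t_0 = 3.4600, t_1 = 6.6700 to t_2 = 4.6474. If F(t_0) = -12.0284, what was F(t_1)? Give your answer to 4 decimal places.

The secant line through (3.4600, -12.0284) and (6.6700, F(t_1)) crosses zero at t_2 = 4.6474.
So (3.4600, -12.0284), (6.6700, F(t_1)), (4.6474, 0) are collinear:
F(t_1) = -12.0284 · (6.6700 − 4.6474) / (3.4600 − 4.6474) = -12.0284 · (2.022600)/(-1.187400) = 20.489003

20.4890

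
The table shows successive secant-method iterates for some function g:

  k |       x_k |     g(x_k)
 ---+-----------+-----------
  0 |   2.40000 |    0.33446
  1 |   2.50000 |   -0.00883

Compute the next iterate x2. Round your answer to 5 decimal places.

x2 = 2.50000 − (-0.00883)·(2.50000 − 2.40000) / (-0.00883 − 0.33446)
   = 2.50000 − (-0.0008830)/(-0.3432900) = 2.4974278

2.49743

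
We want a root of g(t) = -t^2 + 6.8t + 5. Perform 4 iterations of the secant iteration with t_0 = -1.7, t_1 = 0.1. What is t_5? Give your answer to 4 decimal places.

-0.6694

g(-1.7) = -9.450000, g(0.1) = 5.670000
t_2 = 0.100000 − 5.670000·(0.100000 − (-1.700000)) / (5.670000 − (-9.450000)) = 0.100000 − (10.206000)/(15.120000) = -0.575000
g(-0.575000) = 0.759375
t_3 = -0.575000 − 0.759375·(-0.575000 − 0.100000) / (0.759375 − 5.670000) = -0.575000 − (-0.512578)/(-4.910625) = -0.679381
g(-0.679381) = -0.081353
t_4 = -0.679381 − (-0.081353)·(-0.679381 − (-0.575000)) / (-0.081353 − 0.759375) = -0.679381 − (0.008492)/(-0.840728) = -0.669281
g(-0.669281) = 0.000952
t_5 = -0.669281 − 0.000952·(-0.669281 − (-0.679381)) / (0.000952 − (-0.081353)) = -0.669281 − (0.000010)/(0.082305) = -0.669398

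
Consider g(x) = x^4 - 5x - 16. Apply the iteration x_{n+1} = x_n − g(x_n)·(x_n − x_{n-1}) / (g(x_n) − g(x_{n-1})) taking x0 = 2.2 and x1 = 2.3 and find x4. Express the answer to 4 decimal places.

g(2.2) = -3.574400, g(2.3) = 0.484100
x2 = 2.300000 − 0.484100·(2.300000 − 2.200000) / (0.484100 − (-3.574400)) = 2.300000 − (0.048410)/(4.058500) = 2.288072
g(2.288072) = -0.032274
x3 = 2.288072 − (-0.032274)·(2.288072 − 2.300000) / (-0.032274 − 0.484100) = 2.288072 − (0.000385)/(-0.516374) = 2.288817
g(2.288817) = -0.000263
x4 = 2.288817 − (-0.000263)·(2.288817 − 2.288072) / (-0.000263 − (-0.032274)) = 2.288817 − (0.000000)/(0.032011) = 2.288824

2.2888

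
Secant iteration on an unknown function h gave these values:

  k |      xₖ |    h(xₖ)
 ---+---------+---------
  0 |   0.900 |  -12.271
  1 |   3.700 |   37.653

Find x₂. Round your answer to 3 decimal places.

x₂ = 3.700 − 37.653·(3.700 − 0.900) / (37.653 − (-12.271))
   = 3.700 − (105.42840)/(49.92400) = 1.58822

1.588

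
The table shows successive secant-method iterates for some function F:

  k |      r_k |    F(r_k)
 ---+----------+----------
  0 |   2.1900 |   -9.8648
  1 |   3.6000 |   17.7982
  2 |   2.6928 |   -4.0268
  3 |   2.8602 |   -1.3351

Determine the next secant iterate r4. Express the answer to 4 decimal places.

r4 = 2.8602 − (-1.3351)·(2.8602 − 2.6928) / (-1.3351 − (-4.0268))
   = 2.8602 − (-0.223496)/(2.691700) = 2.943231

2.9432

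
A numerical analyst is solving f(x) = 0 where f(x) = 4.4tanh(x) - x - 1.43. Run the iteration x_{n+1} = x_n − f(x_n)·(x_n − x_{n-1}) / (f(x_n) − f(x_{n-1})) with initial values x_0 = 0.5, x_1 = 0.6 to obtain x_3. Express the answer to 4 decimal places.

0.4595

f(0.5) = 0.103315, f(0.6) = 0.333018
x_2 = 0.600000 − 0.333018·(0.600000 − 0.500000) / (0.333018 − 0.103315) = 0.600000 − (0.033302)/(0.229703) = 0.455022
f(0.455022) = -0.010541
x_3 = 0.455022 − (-0.010541)·(0.455022 − 0.600000) / (-0.010541 − 0.333018) = 0.455022 − (0.001528)/(-0.343559) = 0.459470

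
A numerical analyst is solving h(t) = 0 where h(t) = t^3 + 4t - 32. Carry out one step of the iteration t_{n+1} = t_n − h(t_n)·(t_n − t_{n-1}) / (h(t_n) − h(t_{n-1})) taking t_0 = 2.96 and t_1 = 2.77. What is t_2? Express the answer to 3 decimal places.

h(2.96) = 5.77434, h(2.77) = 0.33393
t_2 = 2.77000 − 0.33393·(2.77000 − 2.96000) / (0.33393 − 5.77434) = 2.77000 − (-0.06345)/(-5.44040) = 2.75834

2.758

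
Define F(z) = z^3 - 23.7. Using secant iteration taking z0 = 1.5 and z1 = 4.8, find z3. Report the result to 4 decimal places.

F(1.5) = -20.325000, F(4.8) = 86.892000
z2 = 4.800000 − 86.892000·(4.800000 − 1.500000) / (86.892000 − (-20.325000)) = 4.800000 − (286.743600)/(107.217000) = 2.125577
F(2.125577) = -14.096477
z3 = 2.125577 − (-14.096477)·(2.125577 − 4.800000) / (-14.096477 − 86.892000) = 2.125577 − (37.699940)/(-100.988477) = 2.498886

2.4989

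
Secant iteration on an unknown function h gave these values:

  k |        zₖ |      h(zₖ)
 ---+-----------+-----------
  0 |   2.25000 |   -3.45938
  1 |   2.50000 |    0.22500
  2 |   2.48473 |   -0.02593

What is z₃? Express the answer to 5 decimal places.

z₃ = 2.48473 − (-0.02593)·(2.48473 − 2.50000) / (-0.02593 − 0.22500)
   = 2.48473 − (0.0003960)/(-0.2509300) = 2.4863079

2.48631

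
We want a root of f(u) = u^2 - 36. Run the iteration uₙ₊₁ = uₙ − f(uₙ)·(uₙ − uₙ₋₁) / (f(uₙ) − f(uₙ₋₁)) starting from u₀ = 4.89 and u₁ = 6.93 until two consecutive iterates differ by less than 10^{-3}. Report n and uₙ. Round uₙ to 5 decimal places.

f(4.89) = -12.0879000, f(6.93) = 12.0249000
u₂ = 6.9300000 − 12.0249000·(2.0400000)/(24.1128000) = 5.9126650;  |Δ| = 1.0173350
f(5.9126650) = -1.0403929
u₃ = 5.9126650 − (-1.0403929)·(-1.0173350)/(-13.0652929) = 5.9936756;  |Δ| = 0.0810107
f(5.9936756) = -0.0758523
u₄ = 5.9936756 − (-0.0758523)·(0.0810107)/(0.9645406) = 6.0000464;  |Δ| = 0.0063707
f(6.0000464) = 0.0005567
u₅ = 6.0000464 − 0.0005567·(0.0063707)/(0.0764089) = 6.0000000;  |Δ| = 0.0000464
|u₅ − u₄| = 0.0000464 < 10^{-3}

n = 5, uₙ = 6.00000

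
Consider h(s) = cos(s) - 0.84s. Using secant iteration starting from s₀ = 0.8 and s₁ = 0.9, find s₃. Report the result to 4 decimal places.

h(0.8) = 0.024707, h(0.9) = -0.134390
s₂ = 0.900000 − (-0.134390)·(0.900000 − 0.800000) / (-0.134390 − 0.024707) = 0.900000 − (-0.013439)/(-0.159097) = 0.815529
h(0.815529) = 0.000438
s₃ = 0.815529 − 0.000438·(0.815529 − 0.900000) / (0.000438 − (-0.134390)) = 0.815529 − (-0.000037)/(0.134828) = 0.815804

0.8158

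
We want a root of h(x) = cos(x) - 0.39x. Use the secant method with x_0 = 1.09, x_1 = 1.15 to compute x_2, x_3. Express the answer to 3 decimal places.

h(1.09) = 0.03739, h(1.15) = -0.04001
x_2 = 1.15000 − (-0.04001)·(1.15000 − 1.09000) / (-0.04001 − 0.03739) = 1.15000 − (-0.00240)/(-0.07740) = 1.11898
h(1.11898) = 0.00020
x_3 = 1.11898 − 0.00020·(1.11898 − 1.15000) / (0.00020 − (-0.04001)) = 1.11898 − (-0.00001)/(0.04021) = 1.11913

1.119, 1.119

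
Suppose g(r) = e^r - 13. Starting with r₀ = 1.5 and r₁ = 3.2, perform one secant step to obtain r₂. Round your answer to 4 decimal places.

g(1.5) = -8.518311, g(3.2) = 11.532530
r₂ = 3.200000 − 11.532530·(3.200000 − 1.500000) / (11.532530 − (-8.518311)) = 3.200000 − (19.605301)/(20.050841) = 2.222221

2.2222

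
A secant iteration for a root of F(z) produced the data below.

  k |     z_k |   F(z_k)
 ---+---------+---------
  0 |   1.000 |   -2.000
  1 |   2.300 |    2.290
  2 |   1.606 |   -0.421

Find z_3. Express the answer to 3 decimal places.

z_3 = 1.606 − (-0.421)·(1.606 − 2.300) / (-0.421 − 2.290)
   = 1.606 − (0.29217)/(-2.71100) = 1.71377

1.714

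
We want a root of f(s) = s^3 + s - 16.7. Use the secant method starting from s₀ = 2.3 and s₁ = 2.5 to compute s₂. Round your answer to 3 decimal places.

f(2.3) = -2.23300, f(2.5) = 1.42500
s₂ = 2.50000 − 1.42500·(2.50000 − 2.30000) / (1.42500 − (-2.23300)) = 2.50000 − (0.28500)/(3.65800) = 2.42209

2.422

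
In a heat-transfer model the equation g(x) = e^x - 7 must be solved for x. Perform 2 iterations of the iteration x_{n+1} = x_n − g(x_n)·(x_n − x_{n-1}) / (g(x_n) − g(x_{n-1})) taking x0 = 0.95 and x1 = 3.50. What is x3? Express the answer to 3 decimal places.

1.561

g(0.95) = -4.41429, g(3.50) = 26.11545
x2 = 3.50000 − 26.11545·(3.50000 − 0.95000) / (26.11545 − (-4.41429)) = 3.50000 − (66.59440)/(30.52974) = 1.31870
g(1.31870) = -3.26143
x3 = 1.31870 − (-3.26143)·(1.31870 − 3.50000) / (-3.26143 − 26.11545) = 1.31870 − (7.11414)/(-29.37688) = 1.56087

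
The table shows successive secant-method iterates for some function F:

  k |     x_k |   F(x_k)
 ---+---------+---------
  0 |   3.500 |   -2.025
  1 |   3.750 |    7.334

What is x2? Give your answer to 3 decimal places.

x2 = 3.750 − 7.334·(3.750 − 3.500) / (7.334 − (-2.025))
   = 3.750 − (1.83350)/(9.35900) = 3.55409

3.554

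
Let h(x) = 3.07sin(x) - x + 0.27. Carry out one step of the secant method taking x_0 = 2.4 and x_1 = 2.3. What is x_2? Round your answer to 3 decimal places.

h(2.4) = -0.05633, h(2.3) = 0.25932
x_2 = 2.30000 − 0.25932·(2.30000 − 2.40000) / (0.25932 − (-0.05633)) = 2.30000 − (-0.02593)/(0.31564) = 2.38215

2.382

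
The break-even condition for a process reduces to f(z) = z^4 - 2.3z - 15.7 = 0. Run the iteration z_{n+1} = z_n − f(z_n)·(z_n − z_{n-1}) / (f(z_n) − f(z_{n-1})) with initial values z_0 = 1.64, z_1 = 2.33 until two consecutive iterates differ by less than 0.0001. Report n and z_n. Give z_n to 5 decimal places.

f(1.64) = -12.2380518, f(2.33) = 8.4139552
z_2 = 2.3300000 − 8.4139552·(0.6900000)/(20.6520071) = 2.0488831;  |Δ| = 0.2811169
f(2.0488831) = -2.7898838
z_3 = 2.0488831 − (-2.7898838)·(-0.2811169)/(-11.2038390) = 2.1188844;  |Δ| = 0.0700013
f(2.1188844) = -0.4162881
z_4 = 2.1188844 − (-0.4162881)·(0.0700013)/(2.3735956) = 2.1311614;  |Δ| = 0.0122770
f(2.1311614) = 0.0267211
z_5 = 2.1311614 − 0.0267211·(0.0122770)/(0.4430092) = 2.1304209;  |Δ| = 0.0007405
f(2.1304209) = -0.0002319
z_6 = 2.1304209 − (-0.0002319)·(-0.0007405)/(-0.0269529) = 2.1304273;  |Δ| = 0.0000064
|z_6 − z_5| = 0.0000064 < 0.0001

n = 6, z_n = 2.13043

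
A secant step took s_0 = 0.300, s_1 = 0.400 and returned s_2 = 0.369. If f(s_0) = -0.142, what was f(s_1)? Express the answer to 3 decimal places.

0.064

The secant line through (0.300, -0.142) and (0.400, f(s_1)) crosses zero at s_2 = 0.369.
So (0.300, -0.142), (0.400, f(s_1)), (0.369, 0) are collinear:
f(s_1) = -0.142 · (0.400 − 0.369) / (0.300 − 0.369) = -0.142 · (0.03100)/(-0.06900) = 0.06380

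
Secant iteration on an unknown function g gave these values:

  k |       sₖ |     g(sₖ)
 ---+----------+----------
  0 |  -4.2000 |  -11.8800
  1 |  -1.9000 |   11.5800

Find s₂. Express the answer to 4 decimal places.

-3.0353

s₂ = -1.9000 − 11.5800·(-1.9000 − (-4.2000)) / (11.5800 − (-11.8800))
   = -1.9000 − (26.634000)/(23.460000) = -3.035294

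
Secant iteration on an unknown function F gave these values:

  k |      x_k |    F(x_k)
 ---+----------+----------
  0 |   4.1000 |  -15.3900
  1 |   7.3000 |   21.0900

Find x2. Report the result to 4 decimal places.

5.4500

x2 = 7.3000 − 21.0900·(7.3000 − 4.1000) / (21.0900 − (-15.3900))
   = 7.3000 − (67.488000)/(36.480000) = 5.450000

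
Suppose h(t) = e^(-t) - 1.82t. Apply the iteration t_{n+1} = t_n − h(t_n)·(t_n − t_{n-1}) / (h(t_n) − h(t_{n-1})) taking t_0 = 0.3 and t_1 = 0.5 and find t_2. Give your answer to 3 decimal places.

h(0.3) = 0.19482, h(0.5) = -0.30347
t_2 = 0.50000 − (-0.30347)·(0.50000 − 0.30000) / (-0.30347 − 0.19482) = 0.50000 − (-0.06069)/(-0.49829) = 0.37820

0.378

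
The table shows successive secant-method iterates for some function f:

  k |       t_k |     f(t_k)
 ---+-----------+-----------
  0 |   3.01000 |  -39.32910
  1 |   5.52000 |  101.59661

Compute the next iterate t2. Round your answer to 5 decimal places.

t2 = 5.52000 − 101.59661·(5.52000 − 3.01000) / (101.59661 − (-39.32910))
   = 5.52000 − (255.0074911)/(140.9257100) = 3.7104828

3.71048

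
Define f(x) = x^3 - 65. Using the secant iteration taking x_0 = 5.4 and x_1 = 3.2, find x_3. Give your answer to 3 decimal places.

f(5.4) = 92.46400, f(3.2) = -32.23200
x_2 = 3.20000 − (-32.23200)·(3.20000 − 5.40000) / (-32.23200 − 92.46400) = 3.20000 − (70.91040)/(-124.69600) = 3.76867
f(3.76867) = -11.47422
x_3 = 3.76867 − (-11.47422)·(3.76867 − 3.20000) / (-11.47422 − (-32.23200)) = 3.76867 − (-6.52500)/(20.75778) = 4.08301

4.083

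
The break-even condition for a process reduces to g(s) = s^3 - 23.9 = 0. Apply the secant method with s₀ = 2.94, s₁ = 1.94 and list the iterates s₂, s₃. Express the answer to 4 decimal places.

g(2.94) = 1.512184, g(1.94) = -16.598616
s₂ = 1.940000 − (-16.598616)·(1.940000 − 2.940000) / (-16.598616 − 1.512184) = 1.940000 − (16.598616)/(-18.110800) = 2.856504
g(2.856504) = -0.592033
s₃ = 2.856504 − (-0.592033)·(2.856504 − 1.940000) / (-0.592033 − (-16.598616)) = 2.856504 − (-0.542601)/(16.006583) = 2.890402

2.8565, 2.8904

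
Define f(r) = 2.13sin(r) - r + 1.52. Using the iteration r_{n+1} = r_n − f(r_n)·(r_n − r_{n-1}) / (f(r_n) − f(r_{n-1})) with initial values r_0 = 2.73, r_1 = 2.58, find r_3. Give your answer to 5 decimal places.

f(2.73) = -0.3578520, f(2.58) = 0.0742994
r_2 = 2.5800000 − 0.0742994·(2.5800000 − 2.7300000) / (0.0742994 − (-0.3578520)) = 2.5800000 − (-0.0111449)/(0.4321514) = 2.6057894
f(2.6057894) = 0.0016437
r_3 = 2.6057894 − 0.0016437·(2.6057894 − 2.5800000) / (0.0016437 − 0.0742994) = 2.6057894 − (0.0000424)/(-0.0726557) = 2.6063728

2.60637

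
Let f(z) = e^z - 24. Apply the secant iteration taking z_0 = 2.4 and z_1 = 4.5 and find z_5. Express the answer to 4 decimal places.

f(2.4) = -12.976824, f(4.5) = 66.017131
z_2 = 4.500000 − 66.017131·(4.500000 − 2.400000) / (66.017131 − (-12.976824)) = 4.500000 − (138.635976)/(78.993955) = 2.744980
f(2.744980) = -8.435698
z_3 = 2.744980 − (-8.435698)·(2.744980 − 4.500000) / (-8.435698 − 66.017131) = 2.744980 − (14.804820)/(-74.452830) = 2.943828
f(2.943828) = -5.011600
z_4 = 2.943828 − (-5.011600)·(2.943828 − 2.744980) / (-5.011600 − (-8.435698)) = 2.943828 − (-0.996548)/(3.424098) = 3.234868
f(3.234868) = 1.403016
z_5 = 3.234868 − 1.403016·(3.234868 − 2.943828) / (1.403016 − (-5.011600)) = 3.234868 − (0.408333)/(6.414616) = 3.171211

3.1712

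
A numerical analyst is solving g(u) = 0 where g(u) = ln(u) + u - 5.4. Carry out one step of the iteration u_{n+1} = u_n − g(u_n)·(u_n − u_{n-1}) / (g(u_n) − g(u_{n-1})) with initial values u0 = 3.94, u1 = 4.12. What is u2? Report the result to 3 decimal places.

4.011

g(3.94) = -0.08882, g(4.12) = 0.13585
u2 = 4.12000 − 0.13585·(4.12000 − 3.94000) / (0.13585 − (-0.08882)) = 4.12000 − (0.02445)/(0.22467) = 4.01116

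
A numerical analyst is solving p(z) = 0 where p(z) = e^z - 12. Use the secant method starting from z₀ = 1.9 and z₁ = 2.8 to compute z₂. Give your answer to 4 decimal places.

p(1.9) = -5.314106, p(2.8) = 4.444647
z₂ = 2.800000 − 4.444647·(2.800000 − 1.900000) / (4.444647 − (-5.314106)) = 2.800000 − (4.000182)/(9.758752) = 2.390093

2.3901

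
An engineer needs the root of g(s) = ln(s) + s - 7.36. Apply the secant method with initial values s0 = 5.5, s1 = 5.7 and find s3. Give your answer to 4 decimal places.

g(5.5) = -0.155252, g(5.7) = 0.080466
s2 = 5.700000 − 0.080466·(5.700000 − 5.500000) / (0.080466 − (-0.155252)) = 5.700000 − (0.016093)/(0.235718) = 5.631727
g(5.631727) = 0.000143
s3 = 5.631727 − 0.000143·(5.631727 − 5.700000) / (0.000143 − 0.080466) = 5.631727 − (-0.000010)/(-0.080323) = 5.631605

5.6316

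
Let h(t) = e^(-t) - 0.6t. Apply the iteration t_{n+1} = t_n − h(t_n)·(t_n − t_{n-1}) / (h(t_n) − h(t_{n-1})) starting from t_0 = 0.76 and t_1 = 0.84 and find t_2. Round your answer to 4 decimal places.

h(0.76) = 0.011666, h(0.84) = -0.072289
t_2 = 0.840000 − (-0.072289)·(0.840000 − 0.760000) / (-0.072289 − 0.011666) = 0.840000 − (-0.005783)/(-0.083956) = 0.771117

0.7711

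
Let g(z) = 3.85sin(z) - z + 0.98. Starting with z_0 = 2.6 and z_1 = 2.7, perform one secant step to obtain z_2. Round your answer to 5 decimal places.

2.68302

g(2.6) = 0.3646803, g(2.7) = -0.0745875
z_2 = 2.7000000 − (-0.0745875)·(2.7000000 − 2.6000000) / (-0.0745875 − 0.3646803) = 2.7000000 − (-0.0074587)/(-0.4392677) = 2.6830200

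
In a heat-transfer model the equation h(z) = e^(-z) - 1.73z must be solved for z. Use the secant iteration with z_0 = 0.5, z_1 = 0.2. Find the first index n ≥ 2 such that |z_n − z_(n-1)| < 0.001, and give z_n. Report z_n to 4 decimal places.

h(0.5) = -0.258469, h(0.2) = 0.472731
z_2 = 0.200000 − 0.472731·(-0.300000)/(0.731200) = 0.393954;  |Δ| = 0.193954
h(0.393954) = -0.007155
z_3 = 0.393954 − (-0.007155)·(0.193954)/(-0.479886) = 0.391062;  |Δ| = 0.002892
h(0.391062) = -0.000199
z_4 = 0.391062 − (-0.000199)·(-0.002892)/(0.006956) = 0.390979;  |Δ| = 0.000083
|z_4 − z_3| = 0.000083 < 0.001

n = 4, z_n = 0.3910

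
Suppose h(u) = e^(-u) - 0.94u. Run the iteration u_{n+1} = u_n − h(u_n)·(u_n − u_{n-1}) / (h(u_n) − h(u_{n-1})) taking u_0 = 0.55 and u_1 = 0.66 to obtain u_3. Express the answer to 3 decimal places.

0.590

h(0.55) = 0.05995, h(0.66) = -0.10355
u_2 = 0.66000 − (-0.10355)·(0.66000 − 0.55000) / (-0.10355 − 0.05995) = 0.66000 − (-0.01139)/(-0.16350) = 0.59033
h(0.59033) = -0.00077
u_3 = 0.59033 − (-0.00077)·(0.59033 − 0.66000) / (-0.00077 − (-0.10355)) = 0.59033 − (0.00005)/(0.10278) = 0.58981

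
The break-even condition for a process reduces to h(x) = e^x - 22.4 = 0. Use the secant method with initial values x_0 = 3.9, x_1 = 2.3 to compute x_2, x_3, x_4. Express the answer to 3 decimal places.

2.804, 3.258, 3.086

h(3.9) = 27.00245, h(2.3) = -12.42582
x_2 = 2.30000 − (-12.42582)·(2.30000 − 3.90000) / (-12.42582 − 27.00245) = 2.30000 − (19.88131)/(-39.42827) = 2.80424
h(2.80424) = -5.88548
x_3 = 2.80424 − (-5.88548)·(2.80424 − 2.30000) / (-5.88548 − (-12.42582)) = 2.80424 − (-2.96769)/(6.54034) = 3.25799
h(3.25799) = 3.59729
x_4 = 3.25799 − 3.59729·(3.25799 − 2.80424) / (3.59729 − (-5.88548)) = 3.25799 − (1.63228)/(9.48278) = 3.08586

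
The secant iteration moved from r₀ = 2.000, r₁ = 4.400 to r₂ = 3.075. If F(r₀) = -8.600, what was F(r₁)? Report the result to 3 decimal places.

10.600

The secant line through (2.000, -8.600) and (4.400, F(r₁)) crosses zero at r₂ = 3.075.
So (2.000, -8.600), (4.400, F(r₁)), (3.075, 0) are collinear:
F(r₁) = -8.600 · (4.400 − 3.075) / (2.000 − 3.075) = -8.600 · (1.32500)/(-1.07500) = 10.60000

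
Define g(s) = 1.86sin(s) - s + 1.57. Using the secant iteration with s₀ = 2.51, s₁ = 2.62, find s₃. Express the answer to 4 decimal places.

2.5724

g(2.51) = 0.158202, g(2.62) = -0.123233
s₂ = 2.620000 − (-0.123233)·(2.620000 − 2.510000) / (-0.123233 − 0.158202) = 2.620000 − (-0.013556)/(-0.281435) = 2.571834
g(2.571834) = 0.001504
s₃ = 2.571834 − 0.001504·(2.571834 − 2.620000) / (0.001504 − (-0.123233)) = 2.571834 − (-0.000072)/(0.124738) = 2.572415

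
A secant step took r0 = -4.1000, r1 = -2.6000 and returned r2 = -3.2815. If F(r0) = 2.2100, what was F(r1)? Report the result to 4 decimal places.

The secant line through (-4.1000, 2.2100) and (-2.6000, F(r1)) crosses zero at r2 = -3.2815.
So (-4.1000, 2.2100), (-2.6000, F(r1)), (-3.2815, 0) are collinear:
F(r1) = 2.2100 · (-2.6000 − (-3.2815)) / (-4.1000 − (-3.2815)) = 2.2100 · (0.681500)/(-0.818500) = -1.840092

-1.8401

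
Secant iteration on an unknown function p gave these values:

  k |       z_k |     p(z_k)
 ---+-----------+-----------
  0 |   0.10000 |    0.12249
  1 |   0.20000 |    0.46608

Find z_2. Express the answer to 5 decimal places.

0.06435

z_2 = 0.20000 − 0.46608·(0.20000 − 0.10000) / (0.46608 − 0.12249)
   = 0.20000 − (0.0466080)/(0.3435900) = 0.0643500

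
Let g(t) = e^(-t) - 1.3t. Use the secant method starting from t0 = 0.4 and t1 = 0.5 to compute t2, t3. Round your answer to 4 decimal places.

0.4776, 0.4773

g(0.4) = 0.150320, g(0.5) = -0.043469
t2 = 0.500000 − (-0.043469)·(0.500000 − 0.400000) / (-0.043469 − 0.150320) = 0.500000 − (-0.004347)/(-0.193789) = 0.477569
g(0.477569) = -0.000550
t3 = 0.477569 − (-0.000550)·(0.477569 − 0.500000) / (-0.000550 − (-0.043469)) = 0.477569 − (0.000012)/(0.042920) = 0.477281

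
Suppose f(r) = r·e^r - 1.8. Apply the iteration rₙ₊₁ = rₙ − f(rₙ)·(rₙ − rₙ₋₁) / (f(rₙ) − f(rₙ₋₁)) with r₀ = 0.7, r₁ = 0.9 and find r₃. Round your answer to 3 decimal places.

0.804

f(0.7) = -0.39037, f(0.9) = 0.41364
r₂ = 0.90000 − 0.41364·(0.90000 − 0.70000) / (0.41364 − (-0.39037)) = 0.90000 − (0.08273)/(0.80402) = 0.79711
f(0.79711) = -0.03114
r₃ = 0.79711 − (-0.03114)·(0.79711 − 0.90000) / (-0.03114 − 0.41364) = 0.79711 − (0.00320)/(-0.44478) = 0.80431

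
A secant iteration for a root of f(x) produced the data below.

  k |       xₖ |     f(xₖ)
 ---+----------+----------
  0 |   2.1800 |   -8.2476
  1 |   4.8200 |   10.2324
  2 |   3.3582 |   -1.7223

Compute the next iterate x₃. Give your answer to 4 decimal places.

x₃ = 3.3582 − (-1.7223)·(3.3582 − 4.8200) / (-1.7223 − 10.2324)
   = 3.3582 − (2.517658)/(-11.954700) = 3.568800

3.5688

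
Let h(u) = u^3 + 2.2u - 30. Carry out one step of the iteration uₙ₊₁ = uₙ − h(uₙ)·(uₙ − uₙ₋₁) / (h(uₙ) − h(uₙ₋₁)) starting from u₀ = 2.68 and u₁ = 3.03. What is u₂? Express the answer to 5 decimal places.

h(2.68) = -4.8551680, h(3.03) = 4.4841270
u₂ = 3.0300000 − 4.4841270·(3.0300000 − 2.6800000) / (4.4841270 − (-4.8551680)) = 3.0300000 − (1.5694444)/(9.3392950) = 2.8619526

2.86195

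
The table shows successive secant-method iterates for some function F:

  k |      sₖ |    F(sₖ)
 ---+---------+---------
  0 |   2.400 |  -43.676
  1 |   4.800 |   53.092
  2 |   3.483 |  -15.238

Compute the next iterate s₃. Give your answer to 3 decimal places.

s₃ = 3.483 − (-15.238)·(3.483 − 4.800) / (-15.238 − 53.092)
   = 3.483 − (20.06845)/(-68.33000) = 3.77670

3.777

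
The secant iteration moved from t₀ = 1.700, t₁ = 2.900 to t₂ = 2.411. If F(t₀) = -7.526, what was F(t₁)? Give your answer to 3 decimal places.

The secant line through (1.700, -7.526) and (2.900, F(t₁)) crosses zero at t₂ = 2.411.
So (1.700, -7.526), (2.900, F(t₁)), (2.411, 0) are collinear:
F(t₁) = -7.526 · (2.900 − 2.411) / (1.700 − 2.411) = -7.526 · (0.48900)/(-0.71100) = 5.17611

5.176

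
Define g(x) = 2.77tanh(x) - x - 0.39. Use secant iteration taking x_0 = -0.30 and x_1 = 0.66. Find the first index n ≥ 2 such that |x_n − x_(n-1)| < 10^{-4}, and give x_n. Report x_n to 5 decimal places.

g(-0.30) = -0.8969359, g(0.66) = 0.5520667
x_2 = 0.6600000 − 0.5520667·(0.9600000)/(1.4490026) = 0.2942422;  |Δ| = 0.3657578
g(0.2942422) = 0.1080738
x_3 = 0.2942422 − 0.1080738·(-0.3657578)/(-0.4439929) = 0.2052119;  |Δ| = 0.0890303
g(0.2052119) = -0.0346221
x_4 = 0.2052119 − (-0.0346221)·(-0.0890303)/(-0.1426959) = 0.2268132;  |Δ| = 0.0216013
g(0.2268132) = 0.0009029
x_5 = 0.2268132 − 0.0009029·(0.0216013)/(0.0355250) = 0.2262642;  |Δ| = 0.0005490
g(0.2262642) = 0.0000066
x_6 = 0.2262642 − 0.0000066·(-0.0005490)/(-0.0008963) = 0.2262602;  |Δ| = 0.0000040
|x_6 − x_5| = 0.0000040 < 10^{-4}

n = 6, x_n = 0.22626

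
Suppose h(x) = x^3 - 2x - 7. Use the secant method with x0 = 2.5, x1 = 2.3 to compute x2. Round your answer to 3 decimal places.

h(2.5) = 3.62500, h(2.3) = 0.56700
x2 = 2.30000 − 0.56700·(2.30000 − 2.50000) / (0.56700 − 3.62500) = 2.30000 − (-0.11340)/(-3.05800) = 2.26292

2.263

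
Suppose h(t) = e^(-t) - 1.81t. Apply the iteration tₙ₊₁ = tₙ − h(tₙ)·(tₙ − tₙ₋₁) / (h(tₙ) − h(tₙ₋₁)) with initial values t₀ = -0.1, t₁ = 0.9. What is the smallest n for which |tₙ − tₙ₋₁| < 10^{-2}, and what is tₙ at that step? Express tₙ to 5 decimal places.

n = 4, tₙ = 0.37843

h(-0.1) = 1.2861709, h(0.9) = -1.2224303
t₂ = 0.9000000 − (-1.2224303)·(1.0000000)/(-2.5086013) = 0.4127044;  |Δ| = 0.4872956
h(0.4127044) = -0.0851371
t₃ = 0.4127044 − (-0.0851371)·(-0.4872956)/(1.1372933) = 0.3762258;  |Δ| = 0.0364787
h(0.3762258) = 0.0054787
t₄ = 0.3762258 − 0.0054787·(-0.0364787)/(0.0906158) = 0.3784313;  |Δ| = 0.0022055
|t₄ − t₃| = 0.0022055 < 10^{-2}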